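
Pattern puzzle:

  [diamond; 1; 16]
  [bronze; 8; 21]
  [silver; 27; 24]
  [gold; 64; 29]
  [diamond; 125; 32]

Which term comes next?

[bronze; 216; 37]

Rank: repeats diamond → bronze → silver → gold; diamond, bronze, silver, gold, diamond → bronze.
For the second entry, perfect cubes: 1³, 2³, 3³, …: 1, 8, 27, 64, 125 → 216.
Third entry — alternating steps +5, +3, +5, +3, …: 16, 21, 24, 29, 32 → 37.
So the next term is [bronze; 216; 37].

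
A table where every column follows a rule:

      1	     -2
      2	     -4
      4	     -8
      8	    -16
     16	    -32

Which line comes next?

First component: 1, 2, 4, 8, 16 → 32 (×2 each step).
Second component — ×2 each step: -2, -4, -8, -16, -32 → -64.
So the next line is 32  -64.

32  -64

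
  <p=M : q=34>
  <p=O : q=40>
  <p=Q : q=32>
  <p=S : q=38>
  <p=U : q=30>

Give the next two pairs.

P: letters move forward 2 places in the alphabet, so M, O, Q, S, U → W → Y.
Q: alternating steps +6, −8, +6, −8, …, so 34, 40, 32, 38, 30 → 36 → 28.
So the next two pairs are <p=W : q=36> and <p=Y : q=28>.

<p=W : q=36>, <p=Y : q=28>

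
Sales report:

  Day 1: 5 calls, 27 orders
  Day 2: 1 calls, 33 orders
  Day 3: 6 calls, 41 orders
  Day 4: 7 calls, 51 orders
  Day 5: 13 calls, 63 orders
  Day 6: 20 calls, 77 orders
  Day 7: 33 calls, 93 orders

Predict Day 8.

53 calls, 111 orders

For the calls, each term is the sum of the two before it: 5, 1, 6, 7, 13, 20, 33 → 53.
For the orders, differences are 6, 8, 10, … (increasing by 2 each time): 27, 33, 41, 51, 63, 77, 93 → 111.
Putting it together: 53 calls, 111 orders.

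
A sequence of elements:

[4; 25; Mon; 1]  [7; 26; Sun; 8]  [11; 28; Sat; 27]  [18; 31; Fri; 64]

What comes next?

First coordinate: 4, 7, 11, 18 → 29 (each term is the sum of the two before it).
Second coordinate: 25, 26, 28, 31 → 35 (differences are 1, 2, 3, … (increasing by 1 each time)).
For the day, runs backward through the weekdays Mon→Sun: Mon, Sun, Sat, Fri → Thu.
Fourth coordinate — perfect cubes: 1³, 2³, 3³, …: 1, 8, 27, 64 → 125.
So the next element is [29; 35; Thu; 125].

[29; 35; Thu; 125]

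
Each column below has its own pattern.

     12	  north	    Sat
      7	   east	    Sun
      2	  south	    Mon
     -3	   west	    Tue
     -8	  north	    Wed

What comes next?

First component: −5 each step, so 12, 7, 2, -3, -8 → -13.
Direction — repeats north → east → south → west: north, east, south, west, north → east.
Day — runs through the weekdays Mon→Sun: Sat, Sun, Mon, Tue, Wed → Thu.
Putting it together: -13  east  Thu.

-13  east  Thu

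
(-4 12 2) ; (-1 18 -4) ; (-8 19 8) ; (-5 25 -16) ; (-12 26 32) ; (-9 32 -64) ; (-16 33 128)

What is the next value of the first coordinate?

-13

For the first coordinate, alternating steps +3, −7, +3, −7, …: -4, -1, -8, -5, -12, -9, -16 → -13.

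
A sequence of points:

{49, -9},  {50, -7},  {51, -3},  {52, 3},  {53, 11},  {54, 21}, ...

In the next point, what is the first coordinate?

First coordinate — +1 each step: 49, 50, 51, 52, 53, 54 → 55.
Second coordinate goes -9, -7, -3, 3, 11, 21 → 33 (differences are 2, 4, 6, … (increasing by 2 each time)).

55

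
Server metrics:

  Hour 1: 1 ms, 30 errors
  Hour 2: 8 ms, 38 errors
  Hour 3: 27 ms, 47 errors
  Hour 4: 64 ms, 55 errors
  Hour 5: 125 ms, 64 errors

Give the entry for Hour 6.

216 ms, 72 errors

Ms: 1, 8, 27, 64, 125 → 216 (perfect cubes: 1³, 2³, 3³, …).
Errors: 30, 38, 47, 55, 64 → 72 (alternating steps +8, +9, +8, +9, …).
Putting it together: 216 ms, 72 errors.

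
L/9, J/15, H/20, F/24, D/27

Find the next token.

B/29

Letter goes L, J, H, F, D → B (letters move back 2 places in the alphabet).
Second component: differences are 6, 5, 4, … (decreasing by 1 each time); 9, 15, 20, 24, 27 → 29.
So the next token is B/29.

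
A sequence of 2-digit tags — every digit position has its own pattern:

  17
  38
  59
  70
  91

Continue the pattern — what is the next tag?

First digit goes 1, 3, 5, 7, 9 → 1 (+2 each step, mod 10).
Second digit: +1 each step, mod 10, so 7, 8, 9, 0, 1 → 2.
Combining the parts gives 12.

12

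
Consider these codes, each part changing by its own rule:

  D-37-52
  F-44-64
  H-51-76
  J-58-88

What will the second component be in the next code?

Second component: +7 each step; 37, 44, 51, 58 → 65.

65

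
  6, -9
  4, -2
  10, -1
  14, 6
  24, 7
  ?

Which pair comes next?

First component: 6, 4, 10, 14, 24 → 38 (each term is the sum of the two before it).
Second component — alternating steps +7, +1, +7, +1, …: -9, -2, -1, 6, 7 → 14.
Combining the parts gives 38, 14.

38, 14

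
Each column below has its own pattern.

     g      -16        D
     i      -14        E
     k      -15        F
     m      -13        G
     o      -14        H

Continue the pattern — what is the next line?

q  -12  I

For the first letter, letters move forward 2 places in the alphabet: g, i, k, m, o → q.
Second component: -16, -14, -15, -13, -14 → -12 (alternating steps +2, −1, +2, −1, …).
For the second letter, letters move forward 1 place in the alphabet: D, E, F, G, H → I.
Combining the parts gives q  -12  I.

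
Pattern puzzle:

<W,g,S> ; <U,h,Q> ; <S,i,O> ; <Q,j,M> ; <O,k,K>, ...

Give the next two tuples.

<M,l,I>, <K,m,G>

First letter: letters move back 2 places in the alphabet, so W, U, S, Q, O → M → K.
For the second letter, letters move forward 1 place in the alphabet: g, h, i, j, k → l → m.
Third letter goes S, Q, O, M, K → I → G (letters move back 2 places in the alphabet).
Putting the parts together: <M,l,I> and then <K,m,G>.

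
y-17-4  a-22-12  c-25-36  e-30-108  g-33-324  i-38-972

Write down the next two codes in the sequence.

k-41-2916 then m-46-8748

Letter: letters move forward 2 places in the alphabet, wrapping Z→A, so y, a, c, e, g, i → k → m.
Second component: alternating steps +5, +3, +5, +3, …, so 17, 22, 25, 30, 33, 38 → 41 → 46.
Third component — ×3 each step: 4, 12, 36, 108, 324, 972 → 2916 → 8748.
So the next two codes are k-41-2916 and m-46-8748.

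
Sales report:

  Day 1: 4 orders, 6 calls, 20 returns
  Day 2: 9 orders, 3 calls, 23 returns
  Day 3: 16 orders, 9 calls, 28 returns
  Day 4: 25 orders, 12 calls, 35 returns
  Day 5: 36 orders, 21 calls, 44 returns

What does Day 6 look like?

49 orders, 33 calls, 55 returns

Orders goes 4, 9, 16, 25, 36 → 49 (perfect squares: 2², 3², 4², …).
Calls — each term is the sum of the two before it: 6, 3, 9, 12, 21 → 33.
Returns: differences are 3, 5, 7, … (increasing by 2 each time), so 20, 23, 28, 35, 44 → 55.
Putting it together: 49 orders, 33 calls, 55 returns.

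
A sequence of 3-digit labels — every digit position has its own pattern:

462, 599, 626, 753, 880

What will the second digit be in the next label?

Second digit — +3 each step, mod 10: 6, 9, 2, 5, 8 → 1.

1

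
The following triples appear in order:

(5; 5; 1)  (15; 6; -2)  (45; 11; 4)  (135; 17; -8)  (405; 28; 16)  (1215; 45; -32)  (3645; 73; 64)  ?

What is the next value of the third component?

First component: 5, 15, 45, 135, 405, 1215, 3645 → 10935 (×3 each step).
Second component: each term is the sum of the two before it, so 5, 6, 11, 17, 28, 45, 73 → 118.
Third component — ×(-2) each step: 1, -2, 4, -8, 16, -32, 64 → -128.

-128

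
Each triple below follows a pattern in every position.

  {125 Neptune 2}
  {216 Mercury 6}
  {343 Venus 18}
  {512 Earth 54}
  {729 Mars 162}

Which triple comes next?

{1000 Jupiter 486}

First slot: 125, 216, 343, 512, 729 → 1000 (perfect cubes: 5³, 6³, 7³, …).
For the planet, runs through the planets Mercury→Neptune: Neptune, Mercury, Venus, Earth, Mars → Jupiter.
Third slot: ×3 each step, so 2, 6, 18, 54, 162 → 486.
Combining the parts gives {1000 Jupiter 486}.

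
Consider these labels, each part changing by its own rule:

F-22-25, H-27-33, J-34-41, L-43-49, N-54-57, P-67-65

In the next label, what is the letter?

Letter: letters move forward 2 places in the alphabet, so F, H, J, L, N, P → R.
Second component — differences are 5, 7, 9, … (increasing by 2 each time): 22, 27, 34, 43, 54, 67 → 82.
Third component goes 25, 33, 41, 49, 57, 65 → 73 (+8 each step).

R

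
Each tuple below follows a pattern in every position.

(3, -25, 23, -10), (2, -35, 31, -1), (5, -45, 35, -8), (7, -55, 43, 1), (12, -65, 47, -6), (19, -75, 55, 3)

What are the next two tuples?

First value: 3, 2, 5, 7, 12, 19 → 31 → 50 (each term is the sum of the two before it).
Second value — −10 each step: -25, -35, -45, -55, -65, -75 → -85 → -95.
Third value goes 23, 31, 35, 43, 47, 55 → 59 → 67 (alternating steps +8, +4, +8, +4, …).
Fourth value — alternating steps +9, −7, +9, −7, …: -10, -1, -8, 1, -6, 3 → -4 → 5.
So the next two tuples are (31, -85, 59, -4) and (50, -95, 67, 5).

(31, -85, 59, -4), (50, -95, 67, 5)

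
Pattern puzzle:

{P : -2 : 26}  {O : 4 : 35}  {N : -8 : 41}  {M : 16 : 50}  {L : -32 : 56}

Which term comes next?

Letter: P, O, N, M, L → K (letters move back 1 place in the alphabet).
Second coordinate: ×(-2) each step, so -2, 4, -8, 16, -32 → 64.
Third coordinate — alternating steps +9, +6, +9, +6, …: 26, 35, 41, 50, 56 → 65.
So the next term is {K : 64 : 65}.

{K : 64 : 65}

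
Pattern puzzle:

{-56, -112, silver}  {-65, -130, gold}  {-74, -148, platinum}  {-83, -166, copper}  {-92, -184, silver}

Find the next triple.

{-101, -202, gold}

First component: −9 each step; -56, -65, -74, -83, -92 → -101.
Second component goes -112, -130, -148, -166, -184 → -202 (always 2 × the first component).
Metal: silver, gold, platinum, copper, silver → gold (repeats silver → gold → platinum → copper).
So the next triple is {-101, -202, gold}.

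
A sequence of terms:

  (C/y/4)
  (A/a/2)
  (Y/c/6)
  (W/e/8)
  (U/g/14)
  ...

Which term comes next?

(S/i/22)

First letter goes C, A, Y, W, U → S (letters move back 2 places in the alphabet, wrapping A→Z).
Second letter: letters move forward 2 places in the alphabet, wrapping Z→A, so y, a, c, e, g → i.
Third value goes 4, 2, 6, 8, 14 → 22 (each term is the sum of the two before it).
So the next term is (S/i/22).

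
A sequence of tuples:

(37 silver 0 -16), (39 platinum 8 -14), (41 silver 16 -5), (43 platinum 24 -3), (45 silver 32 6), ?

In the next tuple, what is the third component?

40

Third component — +8 each step: 0, 8, 16, 24, 32 → 40.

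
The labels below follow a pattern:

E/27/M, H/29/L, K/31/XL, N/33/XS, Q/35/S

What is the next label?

Letter: E, H, K, N, Q → T (letters move forward 3 places in the alphabet).
For the second component, +2 each step: 27, 29, 31, 33, 35 → 37.
Size: runs through clothing sizes XS→XL, so M, L, XL, XS, S → M.
Combining the parts gives T/37/M.

T/37/M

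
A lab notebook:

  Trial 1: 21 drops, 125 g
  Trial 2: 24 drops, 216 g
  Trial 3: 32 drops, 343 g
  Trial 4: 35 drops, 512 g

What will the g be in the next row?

For the drops, alternating steps +3, +8, +3, +8, …: 21, 24, 32, 35 → 43.
G: perfect cubes: 5³, 6³, 7³, …, so 125, 216, 343, 512 → 729.

729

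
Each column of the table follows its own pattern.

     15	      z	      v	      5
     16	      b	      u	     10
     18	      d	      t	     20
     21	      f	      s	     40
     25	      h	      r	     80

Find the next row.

First component — differences are 1, 2, 3, … (increasing by 1 each time): 15, 16, 18, 21, 25 → 30.
First letter goes z, b, d, f, h → j (letters move forward 2 places in the alphabet, wrapping Z→A).
For the second letter, letters move back 1 place in the alphabet: v, u, t, s, r → q.
Fourth component — ×2 each step: 5, 10, 20, 40, 80 → 160.
So the next row is 30  j  q  160.

30  j  q  160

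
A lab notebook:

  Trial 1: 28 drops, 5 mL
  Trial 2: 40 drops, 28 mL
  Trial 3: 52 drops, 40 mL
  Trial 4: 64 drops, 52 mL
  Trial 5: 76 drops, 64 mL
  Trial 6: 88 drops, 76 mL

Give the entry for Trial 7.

100 drops, 88 mL

Drops goes 28, 40, 52, 64, 76, 88 → 100 (+12 each step).
ML: always the previous value of the drops, so 5, 28, 40, 52, 64, 76 → 88.
Putting it together: 100 drops, 88 mL.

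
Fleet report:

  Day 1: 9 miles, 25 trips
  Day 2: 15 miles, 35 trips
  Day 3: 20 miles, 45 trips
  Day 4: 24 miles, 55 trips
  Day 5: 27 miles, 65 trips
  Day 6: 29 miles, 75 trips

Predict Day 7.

30 miles, 85 trips

Miles: differences are 6, 5, 4, … (decreasing by 1 each time), so 9, 15, 20, 24, 27, 29 → 30.
Trips: +10 each step, so 25, 35, 45, 55, 65, 75 → 85.
Combining the parts gives 30 miles, 85 trips.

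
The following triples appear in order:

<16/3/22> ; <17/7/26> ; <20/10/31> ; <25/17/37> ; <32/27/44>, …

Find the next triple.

First value: differences are 1, 3, 5, … (increasing by 2 each time), so 16, 17, 20, 25, 32 → 41.
Second value — each term is the sum of the two before it: 3, 7, 10, 17, 27 → 44.
Third value: differences are 4, 5, 6, … (increasing by 1 each time), so 22, 26, 31, 37, 44 → 52.
Combining the parts gives <41/44/52>.

<41/44/52>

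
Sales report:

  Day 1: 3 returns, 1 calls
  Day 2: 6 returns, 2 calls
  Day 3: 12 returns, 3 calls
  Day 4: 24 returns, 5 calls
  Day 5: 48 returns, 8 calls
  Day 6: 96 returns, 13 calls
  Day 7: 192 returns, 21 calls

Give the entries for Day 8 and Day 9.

384 returns, 34 calls; 768 returns, 55 calls

Returns — ×2 each step: 3, 6, 12, 24, 48, 96, 192 → 384 → 768.
Calls: 1, 2, 3, 5, 8, 13, 21 → 34 → 55 (each term is the sum of the two before it).
So the next two lines are 384 returns, 34 calls and 768 returns, 55 calls.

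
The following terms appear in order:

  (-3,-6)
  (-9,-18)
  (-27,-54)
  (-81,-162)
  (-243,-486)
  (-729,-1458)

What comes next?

(-2187,-4374)

First value: ×3 each step; -3, -9, -27, -81, -243, -729 → -2187.
Second value: always 2 × the first value, so -6, -18, -54, -162, -486, -1458 → -4374.
Combining the parts gives (-2187,-4374).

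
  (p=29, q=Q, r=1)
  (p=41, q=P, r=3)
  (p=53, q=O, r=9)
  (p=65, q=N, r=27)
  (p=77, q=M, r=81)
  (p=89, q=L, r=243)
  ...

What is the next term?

P: +12 each step; 29, 41, 53, 65, 77, 89 → 101.
For the q, letters move back 1 place in the alphabet: Q, P, O, N, M, L → K.
R — ×3 each step: 1, 3, 9, 27, 81, 243 → 729.
So the next term is (p=101, q=K, r=729).

(p=101, q=K, r=729)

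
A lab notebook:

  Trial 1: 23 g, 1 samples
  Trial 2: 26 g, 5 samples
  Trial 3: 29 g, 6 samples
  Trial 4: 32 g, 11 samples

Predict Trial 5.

35 g, 17 samples

For the g, +3 each step: 23, 26, 29, 32 → 35.
For the samples, each term is the sum of the two before it: 1, 5, 6, 11 → 17.
So the next record is 35 g, 17 samples.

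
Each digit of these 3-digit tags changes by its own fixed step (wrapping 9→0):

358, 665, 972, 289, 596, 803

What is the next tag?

First digit goes 3, 6, 9, 2, 5, 8 → 1 (+3 each step, mod 10).
Second digit: +1 each step, mod 10, so 5, 6, 7, 8, 9, 0 → 1.
Third digit: 8, 5, 2, 9, 6, 3 → 0 (−3 each step, mod 10).
So the next tag is 110.

110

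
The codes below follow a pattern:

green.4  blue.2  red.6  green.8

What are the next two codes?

For the colour, repeats green → blue → red: green, blue, red, green → blue → red.
Second component goes 4, 2, 6, 8 → 14 → 22 (each term is the sum of the two before it).
Putting the parts together: blue.14 and then red.22.

blue.14 then red.22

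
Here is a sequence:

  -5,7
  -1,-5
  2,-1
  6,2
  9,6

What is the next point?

First component: alternating steps +4, +3, +4, +3, …, so -5, -1, 2, 6, 9 → 13.
Second component: always the previous value of the first component; 7, -5, -1, 2, 6 → 9.
Putting it together: 13,9.

13,9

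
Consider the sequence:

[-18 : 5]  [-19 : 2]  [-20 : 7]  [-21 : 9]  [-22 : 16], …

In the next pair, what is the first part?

First part: −1 each step; -18, -19, -20, -21, -22 → -23.
Second part: each term is the sum of the two before it, so 5, 2, 7, 9, 16 → 25.

-23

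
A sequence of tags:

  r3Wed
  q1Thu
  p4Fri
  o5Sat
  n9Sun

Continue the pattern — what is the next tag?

Letter goes r, q, p, o, n → m (letters move back 1 place in the alphabet).
Second component goes 3, 1, 4, 5, 9 → 14 (each term is the sum of the two before it).
For the day, runs through the weekdays Mon→Sun: Wed, Thu, Fri, Sat, Sun → Mon.
So the next tag is m14Mon.

m14Mon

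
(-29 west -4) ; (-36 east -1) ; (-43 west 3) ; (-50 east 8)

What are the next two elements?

(-57 west 14), (-64 east 21)

First slot: −7 each step, so -29, -36, -43, -50 → -57 → -64.
Direction: west, east, west, east → west → east (alternates west ↔ east).
Third slot: differences are 3, 4, 5, … (increasing by 1 each time); -4, -1, 3, 8 → 14 → 21.
So the next two elements are (-57 west 14) and (-64 east 21).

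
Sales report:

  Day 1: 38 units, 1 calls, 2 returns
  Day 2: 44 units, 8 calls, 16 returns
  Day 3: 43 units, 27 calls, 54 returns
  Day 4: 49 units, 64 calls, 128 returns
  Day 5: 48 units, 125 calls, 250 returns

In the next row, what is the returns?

Units: alternating steps +6, −1, +6, −1, …; 38, 44, 43, 49, 48 → 54.
Calls — perfect cubes: 1³, 2³, 3³, …: 1, 8, 27, 64, 125 → 216.
For the returns, always 2 × the calls: 2, 16, 54, 128, 250 → 432.

432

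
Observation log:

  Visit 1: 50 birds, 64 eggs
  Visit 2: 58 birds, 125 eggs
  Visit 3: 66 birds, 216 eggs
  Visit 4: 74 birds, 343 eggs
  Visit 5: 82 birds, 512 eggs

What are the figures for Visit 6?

For the birds, +8 each step: 50, 58, 66, 74, 82 → 90.
For the eggs, perfect cubes: 4³, 5³, 6³, …: 64, 125, 216, 343, 512 → 729.
So the next record is 90 birds, 729 eggs.

90 birds, 729 eggs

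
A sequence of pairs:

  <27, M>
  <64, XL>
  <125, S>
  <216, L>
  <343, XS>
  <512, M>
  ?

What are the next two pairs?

<729, XL>, <1000, S>

First component: perfect cubes: 3³, 4³, 5³, …, so 27, 64, 125, 216, 343, 512 → 729 → 1000.
Size: repeats M → XL → S → L → XS, so M, XL, S, L, XS, M → XL → S.
So the next two pairs are <729, XL> and <1000, S>.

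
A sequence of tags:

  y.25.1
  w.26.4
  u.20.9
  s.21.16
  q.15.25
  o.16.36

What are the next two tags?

Letter: letters move back 2 places in the alphabet, so y, w, u, s, q, o → m → k.
Second component goes 25, 26, 20, 21, 15, 16 → 10 → 11 (alternating steps +1, −6, +1, −6, …).
Third component goes 1, 4, 9, 16, 25, 36 → 49 → 64 (perfect squares: 1², 2², 3², …).
So the next two tags are m.10.49 and k.11.64.

m.10.49 then k.11.64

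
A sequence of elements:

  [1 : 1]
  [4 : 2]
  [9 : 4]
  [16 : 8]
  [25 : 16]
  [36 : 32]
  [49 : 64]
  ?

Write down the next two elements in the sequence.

First coordinate: 1, 4, 9, 16, 25, 36, 49 → 64 → 81 (perfect squares: 1², 2², 3², …).
Second coordinate goes 1, 2, 4, 8, 16, 32, 64 → 128 → 256 (×2 each step).
Putting the parts together: [64 : 128] and then [81 : 256].

[64 : 128], [81 : 256]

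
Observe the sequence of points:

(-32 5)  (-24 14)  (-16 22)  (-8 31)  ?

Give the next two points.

(0 39), (8 48)

For the first entry, +8 each step: -32, -24, -16, -8 → 0 → 8.
For the second entry, alternating steps +9, +8, +9, +8, …: 5, 14, 22, 31 → 39 → 48.
So the next two points are (0 39) and (8 48).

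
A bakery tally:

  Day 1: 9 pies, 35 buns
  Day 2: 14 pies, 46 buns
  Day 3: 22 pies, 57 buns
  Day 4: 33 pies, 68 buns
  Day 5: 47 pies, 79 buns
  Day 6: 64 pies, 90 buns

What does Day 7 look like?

84 pies, 101 buns

Pies: differences are 5, 8, 11, … (increasing by 3 each time), so 9, 14, 22, 33, 47, 64 → 84.
Buns: 35, 46, 57, 68, 79, 90 → 101 (+11 each step).
So the next record is 84 pies, 101 buns.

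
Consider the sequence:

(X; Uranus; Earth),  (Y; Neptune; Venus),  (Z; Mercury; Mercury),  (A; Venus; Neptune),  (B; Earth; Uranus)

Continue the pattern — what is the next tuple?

Letter: X, Y, Z, A, B → C (letters move forward 1 place in the alphabet, wrapping Z→A).
First planet — runs through the planets Mercury→Neptune: Uranus, Neptune, Mercury, Venus, Earth → Mars.
Second planet goes Earth, Venus, Mercury, Neptune, Uranus → Saturn (runs backward through the planets Mercury→Neptune).
Putting it together: (C; Mars; Saturn).

(C; Mars; Saturn)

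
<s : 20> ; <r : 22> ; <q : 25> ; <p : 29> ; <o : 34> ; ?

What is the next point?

Letter: s, r, q, p, o → n (letters move back 1 place in the alphabet).
Second slot: differences are 2, 3, 4, … (increasing by 1 each time); 20, 22, 25, 29, 34 → 40.
So the next point is <n : 40>.

<n : 40>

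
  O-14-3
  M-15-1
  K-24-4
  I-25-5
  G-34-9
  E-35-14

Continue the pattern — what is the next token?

Letter — letters move back 2 places in the alphabet: O, M, K, I, G, E → C.
Second component: 14, 15, 24, 25, 34, 35 → 44 (alternating steps +1, +9, +1, +9, …).
Third component: 3, 1, 4, 5, 9, 14 → 23 (each term is the sum of the two before it).
So the next token is C-44-23.

C-44-23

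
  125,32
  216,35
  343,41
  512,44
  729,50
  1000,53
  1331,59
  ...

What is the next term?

1728,62

First value: 125, 216, 343, 512, 729, 1000, 1331 → 1728 (perfect cubes: 5³, 6³, 7³, …).
For the second value, alternating steps +3, +6, +3, +6, …: 32, 35, 41, 44, 50, 53, 59 → 62.
Combining the parts gives 1728,62.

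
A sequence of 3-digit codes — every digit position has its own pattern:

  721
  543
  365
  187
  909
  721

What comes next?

543

First digit: −2 each step, mod 10, so 7, 5, 3, 1, 9, 7 → 5.
Second digit goes 2, 4, 6, 8, 0, 2 → 4 (+2 each step, mod 10).
Third digit goes 1, 3, 5, 7, 9, 1 → 3 (+2 each step, mod 10).
So the next code is 543.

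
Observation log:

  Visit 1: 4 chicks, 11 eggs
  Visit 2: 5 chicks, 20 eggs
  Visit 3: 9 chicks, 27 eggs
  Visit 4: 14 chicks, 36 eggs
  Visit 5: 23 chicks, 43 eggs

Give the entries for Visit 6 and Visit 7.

Chicks goes 4, 5, 9, 14, 23 → 37 → 60 (each term is the sum of the two before it).
For the eggs, alternating steps +9, +7, +9, +7, …: 11, 20, 27, 36, 43 → 52 → 59.
Putting the parts together: 37 chicks, 52 eggs and then 60 chicks, 59 eggs.

37 chicks, 52 eggs; 60 chicks, 59 eggs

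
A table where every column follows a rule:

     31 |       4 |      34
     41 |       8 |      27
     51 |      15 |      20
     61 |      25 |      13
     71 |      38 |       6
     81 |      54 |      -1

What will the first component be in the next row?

91

First component goes 31, 41, 51, 61, 71, 81 → 91 (+10 each step).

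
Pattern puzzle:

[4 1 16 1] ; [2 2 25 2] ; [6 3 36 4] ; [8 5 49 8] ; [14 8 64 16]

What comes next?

[22 13 81 32]

For the first value, each term is the sum of the two before it: 4, 2, 6, 8, 14 → 22.
For the second value, each term is the sum of the two before it: 1, 2, 3, 5, 8 → 13.
For the third value, perfect squares: 4², 5², 6², …: 16, 25, 36, 49, 64 → 81.
Fourth value: 1, 2, 4, 8, 16 → 32 (×2 each step).
Putting it together: [22 13 81 32].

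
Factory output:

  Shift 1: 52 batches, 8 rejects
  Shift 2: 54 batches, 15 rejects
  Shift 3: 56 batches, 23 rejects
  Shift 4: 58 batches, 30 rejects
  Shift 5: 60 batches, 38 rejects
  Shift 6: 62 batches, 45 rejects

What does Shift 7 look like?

Batches: 52, 54, 56, 58, 60, 62 → 64 (+2 each step).
Rejects: alternating steps +7, +8, +7, +8, …, so 8, 15, 23, 30, 38, 45 → 53.
Combining the parts gives 64 batches, 53 rejects.

64 batches, 53 rejects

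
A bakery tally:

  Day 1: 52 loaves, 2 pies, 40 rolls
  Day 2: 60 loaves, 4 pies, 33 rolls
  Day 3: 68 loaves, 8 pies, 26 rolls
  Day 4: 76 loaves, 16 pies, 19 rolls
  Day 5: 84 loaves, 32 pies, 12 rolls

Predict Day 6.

92 loaves, 64 pies, 5 rolls

Loaves: 52, 60, 68, 76, 84 → 92 (+8 each step).
Pies: ×2 each step; 2, 4, 8, 16, 32 → 64.
Rolls: −7 each step, so 40, 33, 26, 19, 12 → 5.
Combining the parts gives 92 loaves, 64 pies, 5 rolls.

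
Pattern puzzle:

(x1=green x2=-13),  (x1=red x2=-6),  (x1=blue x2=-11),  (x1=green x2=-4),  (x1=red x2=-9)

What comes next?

For the x1, repeats green → red → blue: green, red, blue, green, red → blue.
For the x2, alternating steps +7, −5, +7, −5, …: -13, -6, -11, -4, -9 → -2.
Combining the parts gives (x1=blue x2=-2).

(x1=blue x2=-2)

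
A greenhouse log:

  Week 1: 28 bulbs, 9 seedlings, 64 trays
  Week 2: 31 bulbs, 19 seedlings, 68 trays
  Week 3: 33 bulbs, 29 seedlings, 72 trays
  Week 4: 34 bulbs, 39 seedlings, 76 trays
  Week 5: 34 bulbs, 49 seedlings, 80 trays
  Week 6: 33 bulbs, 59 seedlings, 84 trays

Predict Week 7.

31 bulbs, 69 seedlings, 88 trays

Bulbs: differences are 3, 2, 1, … (decreasing by 1 each time); 28, 31, 33, 34, 34, 33 → 31.
Seedlings: +10 each step; 9, 19, 29, 39, 49, 59 → 69.
Trays: 64, 68, 72, 76, 80, 84 → 88 (+4 each step).
Putting it together: 31 bulbs, 69 seedlings, 88 trays.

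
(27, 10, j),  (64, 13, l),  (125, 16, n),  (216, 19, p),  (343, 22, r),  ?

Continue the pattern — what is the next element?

First component: 27, 64, 125, 216, 343 → 512 (perfect cubes: 3³, 4³, 5³, …).
For the second component, +3 each step: 10, 13, 16, 19, 22 → 25.
Letter: letters move forward 2 places in the alphabet; j, l, n, p, r → t.
Putting it together: (512, 25, t).

(512, 25, t)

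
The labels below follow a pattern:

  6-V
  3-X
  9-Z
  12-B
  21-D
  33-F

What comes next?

First component goes 6, 3, 9, 12, 21, 33 → 54 (each term is the sum of the two before it).
For the letter, letters move forward 2 places in the alphabet, wrapping Z→A: V, X, Z, B, D, F → H.
So the next label is 54-H.

54-H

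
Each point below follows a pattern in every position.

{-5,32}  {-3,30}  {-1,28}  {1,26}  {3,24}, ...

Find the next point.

First coordinate: +2 each step; -5, -3, -1, 1, 3 → 5.
Second coordinate: together with the first coordinate always sums to 27; 32, 30, 28, 26, 24 → 22.
Combining the parts gives {5,22}.

{5,22}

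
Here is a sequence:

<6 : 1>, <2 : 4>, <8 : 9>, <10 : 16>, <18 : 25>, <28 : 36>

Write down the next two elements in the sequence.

<46 : 49>, <74 : 64>

First coordinate: 6, 2, 8, 10, 18, 28 → 46 → 74 (each term is the sum of the two before it).
For the second coordinate, perfect squares: 1², 2², 3², …: 1, 4, 9, 16, 25, 36 → 49 → 64.
Putting the parts together: <46 : 49> and then <74 : 64>.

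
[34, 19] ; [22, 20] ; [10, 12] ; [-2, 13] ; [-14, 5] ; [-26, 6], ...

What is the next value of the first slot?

-38

For the first slot, −12 each step: 34, 22, 10, -2, -14, -26 → -38.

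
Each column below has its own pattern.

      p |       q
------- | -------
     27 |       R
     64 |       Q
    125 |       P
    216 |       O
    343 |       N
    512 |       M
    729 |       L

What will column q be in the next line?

For the column q, letters move back 1 place in the alphabet: R, Q, P, O, N, M, L → K.

K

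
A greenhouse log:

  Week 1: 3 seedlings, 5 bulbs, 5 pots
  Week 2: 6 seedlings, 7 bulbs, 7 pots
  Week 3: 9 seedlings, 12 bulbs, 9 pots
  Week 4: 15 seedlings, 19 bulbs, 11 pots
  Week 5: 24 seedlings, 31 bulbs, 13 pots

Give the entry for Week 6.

Seedlings: 3, 6, 9, 15, 24 → 39 (each term is the sum of the two before it).
Bulbs: each term is the sum of the two before it; 5, 7, 12, 19, 31 → 50.
Pots — +2 each step: 5, 7, 9, 11, 13 → 15.
So the next row is 39 seedlings, 50 bulbs, 15 pots.

39 seedlings, 50 bulbs, 15 pots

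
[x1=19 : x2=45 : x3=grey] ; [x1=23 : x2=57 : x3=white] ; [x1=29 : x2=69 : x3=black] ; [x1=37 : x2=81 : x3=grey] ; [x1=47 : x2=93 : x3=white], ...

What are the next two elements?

X1: differences are 4, 6, 8, … (increasing by 2 each time), so 19, 23, 29, 37, 47 → 59 → 73.
X2 goes 45, 57, 69, 81, 93 → 105 → 117 (+12 each step).
X3: repeats grey → white → black; grey, white, black, grey, white → black → grey.
Putting the parts together: [x1=59 : x2=105 : x3=black] and then [x1=73 : x2=117 : x3=grey].

[x1=59 : x2=105 : x3=black], [x1=73 : x2=117 : x3=grey]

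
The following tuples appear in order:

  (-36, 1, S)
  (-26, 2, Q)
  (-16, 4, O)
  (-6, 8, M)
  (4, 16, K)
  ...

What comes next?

(14, 32, I)

For the first part, +10 each step: -36, -26, -16, -6, 4 → 14.
Second part: ×2 each step; 1, 2, 4, 8, 16 → 32.
Letter — letters move back 2 places in the alphabet: S, Q, O, M, K → I.
So the next tuple is (14, 32, I).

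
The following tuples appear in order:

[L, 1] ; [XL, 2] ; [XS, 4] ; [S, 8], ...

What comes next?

For the size, runs through clothing sizes XS→XL: L, XL, XS, S → M.
Second entry: ×2 each step; 1, 2, 4, 8 → 16.
Putting it together: [M, 16].

[M, 16]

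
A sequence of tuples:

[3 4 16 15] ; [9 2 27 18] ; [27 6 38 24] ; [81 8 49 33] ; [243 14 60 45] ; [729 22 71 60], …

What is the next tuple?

[2187 36 82 78]

First component: ×3 each step; 3, 9, 27, 81, 243, 729 → 2187.
Second component: each term is the sum of the two before it; 4, 2, 6, 8, 14, 22 → 36.
Third component: +11 each step, so 16, 27, 38, 49, 60, 71 → 82.
Fourth component: 15, 18, 24, 33, 45, 60 → 78 (differences are 3, 6, 9, … (increasing by 3 each time)).
So the next tuple is [2187 36 82 78].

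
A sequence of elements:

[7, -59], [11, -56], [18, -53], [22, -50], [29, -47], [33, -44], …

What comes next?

[40, -41]

First slot goes 7, 11, 18, 22, 29, 33 → 40 (alternating steps +4, +7, +4, +7, …).
Second slot: -59, -56, -53, -50, -47, -44 → -41 (+3 each step).
Combining the parts gives [40, -41].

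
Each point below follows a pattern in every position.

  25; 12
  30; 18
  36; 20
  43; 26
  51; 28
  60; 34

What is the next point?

First coordinate: differences are 5, 6, 7, … (increasing by 1 each time); 25, 30, 36, 43, 51, 60 → 70.
Second coordinate: 12, 18, 20, 26, 28, 34 → 36 (alternating steps +6, +2, +6, +2, …).
Putting it together: 70; 36.

70; 36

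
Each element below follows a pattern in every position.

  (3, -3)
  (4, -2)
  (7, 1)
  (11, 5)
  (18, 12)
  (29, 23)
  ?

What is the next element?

(47, 41)

First coordinate goes 3, 4, 7, 11, 18, 29 → 47 (each term is the sum of the two before it).
Second coordinate: -3, -2, 1, 5, 12, 23 → 41 (always 6 less than the first coordinate).
Combining the parts gives (47, 41).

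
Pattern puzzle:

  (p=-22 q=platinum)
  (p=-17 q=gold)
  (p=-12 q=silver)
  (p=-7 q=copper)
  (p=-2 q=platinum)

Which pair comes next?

(p=3 q=gold)

For the p, +5 each step: -22, -17, -12, -7, -2 → 3.
Q: repeats platinum → gold → silver → copper; platinum, gold, silver, copper, platinum → gold.
So the next pair is (p=3 q=gold).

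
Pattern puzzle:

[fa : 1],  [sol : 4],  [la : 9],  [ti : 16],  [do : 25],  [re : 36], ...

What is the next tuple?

[mi : 49]

Note: runs through the solfège scale do→ti, so fa, sol, la, ti, do, re → mi.
Second entry: 1, 4, 9, 16, 25, 36 → 49 (perfect squares: 1², 2², 3², …).
So the next tuple is [mi : 49].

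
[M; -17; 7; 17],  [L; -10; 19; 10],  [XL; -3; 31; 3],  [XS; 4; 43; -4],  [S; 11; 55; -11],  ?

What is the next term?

Size — runs through clothing sizes XS→XL: M, L, XL, XS, S → M.
Second slot: -17, -10, -3, 4, 11 → 18 (+7 each step).
Third slot: 7, 19, 31, 43, 55 → 67 (+12 each step).
Fourth slot: 17, 10, 3, -4, -11 → -18 (together with the second slot always sums to 0).
So the next term is [M; 18; 67; -18].

[M; 18; 67; -18]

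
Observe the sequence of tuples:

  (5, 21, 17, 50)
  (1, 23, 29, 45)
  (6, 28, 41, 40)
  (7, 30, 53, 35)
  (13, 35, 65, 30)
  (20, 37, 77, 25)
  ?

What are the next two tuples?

First entry: 5, 1, 6, 7, 13, 20 → 33 → 53 (each term is the sum of the two before it).
Second entry — alternating steps +2, +5, +2, +5, …: 21, 23, 28, 30, 35, 37 → 42 → 44.
Third entry — +12 each step: 17, 29, 41, 53, 65, 77 → 89 → 101.
For the fourth entry, −5 each step: 50, 45, 40, 35, 30, 25 → 20 → 15.
So the next two tuples are (33, 42, 89, 20) and (53, 44, 101, 15).

(33, 42, 89, 20), (53, 44, 101, 15)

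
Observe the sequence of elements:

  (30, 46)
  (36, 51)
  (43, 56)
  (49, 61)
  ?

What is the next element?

(56, 66)

First component goes 30, 36, 43, 49 → 56 (alternating steps +6, +7, +6, +7, …).
Second component: 46, 51, 56, 61 → 66 (+5 each step).
So the next element is (56, 66).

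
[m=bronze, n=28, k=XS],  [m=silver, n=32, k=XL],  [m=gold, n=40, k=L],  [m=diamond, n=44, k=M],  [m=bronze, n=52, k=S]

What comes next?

[m=silver, n=56, k=XS]

M: bronze, silver, gold, diamond, bronze → silver (repeats bronze → silver → gold → diamond).
N: 28, 32, 40, 44, 52 → 56 (alternating steps +4, +8, +4, +8, …).
K — runs backward through clothing sizes XS→XL: XS, XL, L, M, S → XS.
So the next tuple is [m=silver, n=56, k=XS].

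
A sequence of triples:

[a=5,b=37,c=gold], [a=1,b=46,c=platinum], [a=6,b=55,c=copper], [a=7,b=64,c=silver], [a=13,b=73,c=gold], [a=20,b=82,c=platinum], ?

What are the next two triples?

[a=33,b=91,c=copper], [a=53,b=100,c=silver]

A goes 5, 1, 6, 7, 13, 20 → 33 → 53 (each term is the sum of the two before it).
For the b, +9 each step: 37, 46, 55, 64, 73, 82 → 91 → 100.
C goes gold, platinum, copper, silver, gold, platinum → copper → silver (repeats gold → platinum → copper → silver).
Putting the parts together: [a=33,b=91,c=copper] and then [a=53,b=100,c=silver].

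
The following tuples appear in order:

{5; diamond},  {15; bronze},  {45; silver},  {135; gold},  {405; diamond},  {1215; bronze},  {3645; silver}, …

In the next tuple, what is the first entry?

For the first entry, ×3 each step: 5, 15, 45, 135, 405, 1215, 3645 → 10935.
Rank: repeats diamond → bronze → silver → gold, so diamond, bronze, silver, gold, diamond, bronze, silver → gold.

10935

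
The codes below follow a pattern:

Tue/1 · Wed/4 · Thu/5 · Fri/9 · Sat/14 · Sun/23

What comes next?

Day: runs through the weekdays Mon→Sun; Tue, Wed, Thu, Fri, Sat, Sun → Mon.
Second component: each term is the sum of the two before it, so 1, 4, 5, 9, 14, 23 → 37.
So the next code is Mon/37.

Mon/37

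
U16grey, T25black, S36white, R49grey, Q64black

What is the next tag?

Letter: letters move back 1 place in the alphabet, so U, T, S, R, Q → P.
Second component: perfect squares: 4², 5², 6², …; 16, 25, 36, 49, 64 → 81.
Shade: repeats grey → black → white; grey, black, white, grey, black → white.
So the next tag is P81white.

P81white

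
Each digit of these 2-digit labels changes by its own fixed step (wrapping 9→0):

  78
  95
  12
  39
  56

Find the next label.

First digit: +2 each step, mod 10; 7, 9, 1, 3, 5 → 7.
Second digit — −3 each step, mod 10: 8, 5, 2, 9, 6 → 3.
So the next label is 73.

73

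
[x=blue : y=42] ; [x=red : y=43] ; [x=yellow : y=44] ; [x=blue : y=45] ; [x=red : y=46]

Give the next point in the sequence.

X: repeats blue → red → yellow, so blue, red, yellow, blue, red → yellow.
Y — +1 each step: 42, 43, 44, 45, 46 → 47.
Combining the parts gives [x=yellow : y=47].

[x=yellow : y=47]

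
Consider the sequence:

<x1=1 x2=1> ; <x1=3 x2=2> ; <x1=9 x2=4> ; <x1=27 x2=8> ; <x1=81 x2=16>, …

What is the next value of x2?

32

X2 goes 1, 2, 4, 8, 16 → 32 (×2 each step).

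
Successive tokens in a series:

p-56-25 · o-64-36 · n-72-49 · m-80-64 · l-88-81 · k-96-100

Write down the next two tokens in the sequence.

For the letter, letters move back 1 place in the alphabet: p, o, n, m, l, k → j → i.
Second component: 56, 64, 72, 80, 88, 96 → 104 → 112 (+8 each step).
Third component: perfect squares: 5², 6², 7², …, so 25, 36, 49, 64, 81, 100 → 121 → 144.
So the next two tokens are j-104-121 and i-112-144.

j-104-121, i-112-144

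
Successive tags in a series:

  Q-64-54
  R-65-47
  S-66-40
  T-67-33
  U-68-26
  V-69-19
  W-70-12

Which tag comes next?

X-71-5

For the letter, letters move forward 1 place in the alphabet: Q, R, S, T, U, V, W → X.
For the second component, +1 each step: 64, 65, 66, 67, 68, 69, 70 → 71.
Third component — −7 each step: 54, 47, 40, 33, 26, 19, 12 → 5.
So the next tag is X-71-5.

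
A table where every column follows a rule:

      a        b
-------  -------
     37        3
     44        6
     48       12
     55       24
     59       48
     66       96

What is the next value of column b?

Column b — ×2 each step: 3, 6, 12, 24, 48, 96 → 192.

192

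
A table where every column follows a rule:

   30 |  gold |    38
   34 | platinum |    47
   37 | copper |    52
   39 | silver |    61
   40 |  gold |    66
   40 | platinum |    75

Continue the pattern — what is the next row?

39  copper  80

First component — differences are 4, 3, 2, … (decreasing by 1 each time): 30, 34, 37, 39, 40, 40 → 39.
For the metal, repeats gold → platinum → copper → silver: gold, platinum, copper, silver, gold, platinum → copper.
Third component: 38, 47, 52, 61, 66, 75 → 80 (alternating steps +9, +5, +9, +5, …).
So the next row is 39  copper  80.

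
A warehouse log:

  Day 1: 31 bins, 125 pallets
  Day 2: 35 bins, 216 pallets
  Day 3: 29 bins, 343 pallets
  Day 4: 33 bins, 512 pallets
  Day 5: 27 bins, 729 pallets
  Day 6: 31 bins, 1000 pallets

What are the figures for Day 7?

25 bins, 1331 pallets

Bins: alternating steps +4, −6, +4, −6, …; 31, 35, 29, 33, 27, 31 → 25.
Pallets: perfect cubes: 5³, 6³, 7³, …, so 125, 216, 343, 512, 729, 1000 → 1331.
Putting it together: 25 bins, 1331 pallets.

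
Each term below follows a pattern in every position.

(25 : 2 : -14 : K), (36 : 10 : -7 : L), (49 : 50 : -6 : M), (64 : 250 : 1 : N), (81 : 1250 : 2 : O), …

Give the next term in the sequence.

(100 : 6250 : 9 : P)

First component: perfect squares: 5², 6², 7², …, so 25, 36, 49, 64, 81 → 100.
Second component: ×5 each step, so 2, 10, 50, 250, 1250 → 6250.
Third component — alternating steps +7, +1, +7, +1, …: -14, -7, -6, 1, 2 → 9.
Letter: letters move forward 1 place in the alphabet, so K, L, M, N, O → P.
Putting it together: (100 : 6250 : 9 : P).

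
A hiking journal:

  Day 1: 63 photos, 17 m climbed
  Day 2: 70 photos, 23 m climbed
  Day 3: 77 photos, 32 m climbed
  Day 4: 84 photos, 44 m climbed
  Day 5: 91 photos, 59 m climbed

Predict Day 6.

98 photos, 77 m climbed

Photos: +7 each step; 63, 70, 77, 84, 91 → 98.
M climbed: differences are 6, 9, 12, … (increasing by 3 each time); 17, 23, 32, 44, 59 → 77.
Combining the parts gives 98 photos, 77 m climbed.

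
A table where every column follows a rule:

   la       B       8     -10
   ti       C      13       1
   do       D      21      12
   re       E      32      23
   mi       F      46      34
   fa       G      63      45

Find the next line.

sol  H  83  56

Note goes la, ti, do, re, mi, fa → sol (runs through the solfège scale do→ti).
Letter: letters move forward 1 place in the alphabet, so B, C, D, E, F, G → H.
Third component — differences are 5, 8, 11, … (increasing by 3 each time): 8, 13, 21, 32, 46, 63 → 83.
Fourth component: +11 each step, so -10, 1, 12, 23, 34, 45 → 56.
Combining the parts gives sol  H  83  56.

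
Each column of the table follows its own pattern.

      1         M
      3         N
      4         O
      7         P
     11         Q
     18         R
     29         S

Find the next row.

First component: each term is the sum of the two before it; 1, 3, 4, 7, 11, 18, 29 → 47.
Letter: M, N, O, P, Q, R, S → T (letters move forward 1 place in the alphabet).
Combining the parts gives 47  T.

47  T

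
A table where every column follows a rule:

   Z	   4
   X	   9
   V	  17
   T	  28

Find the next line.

R  42

Letter: Z, X, V, T → R (letters move back 2 places in the alphabet).
For the second component, differences are 5, 8, 11, … (increasing by 3 each time): 4, 9, 17, 28 → 42.
So the next line is R  42.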